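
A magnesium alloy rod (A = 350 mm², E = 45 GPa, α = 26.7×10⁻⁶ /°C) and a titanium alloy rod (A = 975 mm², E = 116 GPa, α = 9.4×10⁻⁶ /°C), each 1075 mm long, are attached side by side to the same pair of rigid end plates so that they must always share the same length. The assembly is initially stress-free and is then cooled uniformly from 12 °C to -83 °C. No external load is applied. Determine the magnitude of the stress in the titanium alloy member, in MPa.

σ ≈ 23.3 MPa (compressive)

Both members must finish at the same length. With the larger α, the magnesium alloy tends to over-contract; the plates restrain it, putting the magnesium alloy in tension and the titanium alloy in compression. With no external load the two internal forces are equal and opposite, magnitude P.
Compatibility of the two members (thermal + elastic change equal): (α₁ − α₂)ΔT = P·[1/(A₁E₁) + 1/(A₂E₂)].
|α₁ − α₂|·ΔT = 17.3×10⁻⁶ × 95 = 0.001643.
1/(A₁E₁) + 1/(A₂E₂) = 1/(350×45×10³) + 1/(975×116×10³) = 7.233×10⁻⁸ N⁻¹.
P = 0.001643 / 7.233×10⁻⁸ = 22720 N = 22.72 kN.
σ_{titanium alloy} = P/A₂ = 22720/975 = 23.3 MPa, compressive.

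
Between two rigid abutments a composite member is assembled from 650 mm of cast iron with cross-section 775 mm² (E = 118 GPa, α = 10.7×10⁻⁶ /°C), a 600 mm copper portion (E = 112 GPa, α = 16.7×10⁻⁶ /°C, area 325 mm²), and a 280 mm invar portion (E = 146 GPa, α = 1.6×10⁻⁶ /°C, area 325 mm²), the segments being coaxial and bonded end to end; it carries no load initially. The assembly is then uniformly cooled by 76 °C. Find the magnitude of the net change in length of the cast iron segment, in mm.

Free thermal contraction of the whole bar: Σ αᵢΔT Lᵢ = 10.7×10⁻⁶×76×650 + 16.7×10⁻⁶×76×600 + 1.6×10⁻⁶×76×280 = 1.324 mm.
The walls prevent any net length change, so an axial force P (same in every segment) develops. Compatibility: P · Σ Lᵢ/(AᵢEᵢ) = δ_free.
The series flexibility is Σ Lᵢ/(AᵢEᵢ) = 650/(775×118×10³) + 600/(325×112×10³) + 280/(325×146×10³) = 2.949×10⁻⁵ mm/N.
So P = 1.324 / 2.949×10⁻⁵ = 44.9 kN, tensile.
For the cast iron segment, free thermal change = 10.7×10⁻⁶×76×650 = 0.5286 mm and elastic change from P = 44900×650/(775×118×10³) = 0.3191 mm; these oppose, so the net change is 0.209 mm (segment shortens).

|ΔL| ≈ 0.209 mm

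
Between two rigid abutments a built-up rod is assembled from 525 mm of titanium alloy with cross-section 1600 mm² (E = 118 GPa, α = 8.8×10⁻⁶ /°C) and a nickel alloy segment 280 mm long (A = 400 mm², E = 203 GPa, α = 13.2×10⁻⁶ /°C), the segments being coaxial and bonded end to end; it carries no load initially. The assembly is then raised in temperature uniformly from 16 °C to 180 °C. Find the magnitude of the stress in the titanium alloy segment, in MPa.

σ ≈ 137 MPa (compressive)

Free thermal expansion of the whole bar: Σ αᵢΔT Lᵢ = 8.8×10⁻⁶×164×525 + 13.2×10⁻⁶×164×280 = 1.364 mm.
The walls prevent any net length change, so an axial force P (same in every segment) develops. Compatibility: P · Σ Lᵢ/(AᵢEᵢ) = δ_free.
The series flexibility is Σ Lᵢ/(AᵢEᵢ) = 525/(1600×118×10³) + 280/(400×203×10³) = 6.229×10⁻⁶ mm/N.
So P = 1.364 / 6.229×10⁻⁶ = 218.9 kN, compressive.
σ_{titanium alloy} = P / A = 218900 / 1600 = 136.8 MPa.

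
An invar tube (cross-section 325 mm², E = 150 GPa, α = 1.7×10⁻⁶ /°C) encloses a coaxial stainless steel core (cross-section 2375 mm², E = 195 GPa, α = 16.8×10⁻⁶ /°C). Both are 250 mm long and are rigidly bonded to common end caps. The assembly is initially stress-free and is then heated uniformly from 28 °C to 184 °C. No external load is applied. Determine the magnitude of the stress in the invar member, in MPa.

Both members must finish at the same length. With the larger α, the stainless steel tends to over-expand; the plates restrain it, putting the stainless steel in compression and the invar in tension. With no external load the two internal forces are equal and opposite, magnitude P.
Compatibility of the two members (thermal + elastic change equal): (α₁ − α₂)ΔT = P·[1/(A₁E₁) + 1/(A₂E₂)].
|α₁ − α₂|·ΔT = 15.1×10⁻⁶ × 156 = 0.002356.
1/(A₁E₁) + 1/(A₂E₂) = 1/(325×150×10³) + 1/(2375×195×10³) = 2.267×10⁻⁸ N⁻¹.
P = 0.002356 / 2.267×10⁻⁸ = 103900 N = 103.9 kN.
σ_{invar} = P/A₁ = 103900/325 = 319.7 MPa, tensile.

σ ≈ 320 MPa (tensile)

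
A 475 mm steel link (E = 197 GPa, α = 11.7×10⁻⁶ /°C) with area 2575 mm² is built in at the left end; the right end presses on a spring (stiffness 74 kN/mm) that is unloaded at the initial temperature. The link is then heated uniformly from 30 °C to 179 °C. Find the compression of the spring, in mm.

Free thermal expansion: δ_free = αΔT L = 11.7×10⁻⁶ × 149 × 475 = 0.8281 mm.
With a force P in the spring, the elastic change of the link is PL/(AE) and that of the spring is P/k; compatibility requires their sum to equal δ_free.
So P = δ_free / [L/(AE) + 1/k] = 0.8281 / [ 475/(2575×197×10³) + 1/(74×10³) ].
P = 0.8281 / 1.445×10⁻⁵ = 57310 N.
Spring compression = P/k = 57310/(74×10³) = 0.7744 mm.

δ ≈ 0.774 mm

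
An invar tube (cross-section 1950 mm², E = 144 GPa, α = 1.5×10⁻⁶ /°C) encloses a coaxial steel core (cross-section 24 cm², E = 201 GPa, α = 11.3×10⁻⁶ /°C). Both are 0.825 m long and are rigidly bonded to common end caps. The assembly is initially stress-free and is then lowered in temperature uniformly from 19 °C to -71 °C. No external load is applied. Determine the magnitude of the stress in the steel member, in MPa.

The steel has the larger α, so on cooling it would change length more than the invar if both were free. The rigid plates force a common final length, so the steel is put into tension and the invar into compression, with equal and opposite forces P (no external load).
Equating the net (thermal + elastic) strains gives |α₁ − α₂|·ΔT = P·[1/(A₁E₁) + 1/(A₂E₂)].
|α₁ − α₂|·ΔT = 9.8×10⁻⁶ × 90 = 0.000882.
1/(A₁E₁) + 1/(A₂E₂) = 1/(1950×144×10³) + 1/(2400×201×10³) = 5.634×10⁻⁹ N⁻¹.
P = 0.000882 / 5.634×10⁻⁹ = 156500 N = 156.5 kN.
σ_{steel} = P/A₂ = 156500/2400 = 65.23 MPa, tensile.

σ ≈ 65.2 MPa (tensile)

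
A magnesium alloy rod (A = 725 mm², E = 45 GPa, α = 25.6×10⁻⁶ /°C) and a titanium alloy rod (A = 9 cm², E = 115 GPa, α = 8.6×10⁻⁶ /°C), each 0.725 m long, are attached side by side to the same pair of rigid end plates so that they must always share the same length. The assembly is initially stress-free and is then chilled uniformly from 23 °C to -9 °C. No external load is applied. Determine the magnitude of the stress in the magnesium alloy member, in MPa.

σ ≈ 18.6 MPa (tensile)

Both members must finish at the same length. With the larger α, the magnesium alloy tends to over-contract; the plates restrain it, putting the magnesium alloy in tension and the titanium alloy in compression. With no external load the two internal forces are equal and opposite, magnitude P.
Equating the net (thermal + elastic) strains gives |α₁ − α₂|·ΔT = P·[1/(A₁E₁) + 1/(A₂E₂)].
|α₁ − α₂|·ΔT = 17×10⁻⁶ × 32 = 0.000544.
1/(A₁E₁) + 1/(A₂E₂) = 1/(725×45×10³) + 1/(900×115×10³) = 4.031×10⁻⁸ N⁻¹.
So P = 0.000544 / 4.031×10⁻⁸ = 13.49 kN.
σ_{magnesium alloy} = P/A₁ = 13490/725 = 18.61 MPa, tensile.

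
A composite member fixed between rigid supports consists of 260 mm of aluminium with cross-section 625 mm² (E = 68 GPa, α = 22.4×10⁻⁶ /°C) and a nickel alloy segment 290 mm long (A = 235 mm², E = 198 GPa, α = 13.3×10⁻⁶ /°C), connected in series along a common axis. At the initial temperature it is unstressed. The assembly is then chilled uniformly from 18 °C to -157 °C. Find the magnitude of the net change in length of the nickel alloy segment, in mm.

|ΔL| ≈ 0.18 mm

Free thermal contraction of the whole bar: Σ αᵢΔT Lᵢ = 22.4×10⁻⁶×175×260 + 13.3×10⁻⁶×175×290 = 1.694 mm.
The rigid supports impose zero overall length change; the single axial force P common to all segments must satisfy P Σ Lᵢ/(AᵢEᵢ) = δ_free.
Σ Lᵢ/(AᵢEᵢ) = 260/(625×68×10³) + 290/(235×198×10³) = 1.235×10⁻⁵ mm/N.
P = 1.694 / 1.235×10⁻⁵ = 137200 N = 137.2 kN, tensile.
For the nickel alloy segment, free thermal change = 13.3×10⁻⁶×175×290 = 0.675 mm and elastic change from P = 137200×290/(235×198×10³) = 0.855 mm; these oppose, so the net change is 0.18 mm (segment lengthens).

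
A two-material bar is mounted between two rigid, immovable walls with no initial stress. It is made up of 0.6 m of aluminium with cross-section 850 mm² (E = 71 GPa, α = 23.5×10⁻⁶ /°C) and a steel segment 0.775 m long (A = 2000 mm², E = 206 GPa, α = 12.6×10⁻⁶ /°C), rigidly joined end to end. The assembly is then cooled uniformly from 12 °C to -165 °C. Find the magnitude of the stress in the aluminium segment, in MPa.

If the supports were absent, the total length change would be Σ αᵢΔT Lᵢ = 23.5×10⁻⁶×177×600 + 12.6×10⁻⁶×177×775 = 4.224 mm.
The rigid supports impose zero overall length change; the single axial force P common to all segments must satisfy P Σ Lᵢ/(AᵢEᵢ) = δ_free.
Σ Lᵢ/(AᵢEᵢ) = 600/(850×71×10³) + 775/(2000×206×10³) = 1.182×10⁻⁵ mm/N.
P = 4.224 / 1.182×10⁻⁵ = 357300 N = 357.3 kN, tensile.
σ_{aluminium} = P / A = 357300 / 850 = 420.3 MPa.

σ ≈ 420 MPa (tensile)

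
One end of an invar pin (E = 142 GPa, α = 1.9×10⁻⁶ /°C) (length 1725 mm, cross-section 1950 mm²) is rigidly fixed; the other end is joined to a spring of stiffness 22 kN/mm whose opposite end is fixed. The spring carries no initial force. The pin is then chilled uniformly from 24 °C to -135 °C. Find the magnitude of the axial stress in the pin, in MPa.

Free thermal contraction: δ_free = αΔT L = 1.9×10⁻⁶ × 159 × 1725 = 0.5211 mm.
Let P be the tensile force in the spring. The pin extends elastically by PL/(AE) and the spring stretches by P/k; together these equal δ_free.
So P = δ_free / [L/(AE) + 1/k] = 0.5211 / [ 1725/(1950×142×10³) + 1/(22×10³) ].
P = 0.5211 / 5.168×10⁻⁵ = 10080 N.
σ = P/A = 10080/1950 = 5.171 MPa.

σ ≈ 5.17 MPa (tensile)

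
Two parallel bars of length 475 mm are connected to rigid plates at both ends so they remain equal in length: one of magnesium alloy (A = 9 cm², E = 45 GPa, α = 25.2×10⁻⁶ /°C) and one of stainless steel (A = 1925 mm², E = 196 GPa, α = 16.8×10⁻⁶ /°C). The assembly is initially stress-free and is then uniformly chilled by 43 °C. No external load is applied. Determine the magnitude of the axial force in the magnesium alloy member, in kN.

P ≈ 13.2 kN (tensile in the magnesium alloy)

Equilibrium of a rigid end plate with no external load gives equal and opposite internal forces ±P in the two members. Since α_{magnesium alloy} > α_{stainless steel}, cooling drives the magnesium alloy into tension and the stainless steel into compression.
Setting the final lengths equal and cancelling L: (α₁ − α₂)ΔT = P/(A₁E₁) + P/(A₂E₂).
|α₁ − α₂|·ΔT = 8.4×10⁻⁶ × 43 = 0.0003612.
1/(A₁E₁) + 1/(A₂E₂) = 1/(900×45×10³) + 1/(1925×196×10³) = 2.734×10⁻⁸ N⁻¹.
P = 0.0003612 / 2.734×10⁻⁸ = 13210 N = 13.21 kN.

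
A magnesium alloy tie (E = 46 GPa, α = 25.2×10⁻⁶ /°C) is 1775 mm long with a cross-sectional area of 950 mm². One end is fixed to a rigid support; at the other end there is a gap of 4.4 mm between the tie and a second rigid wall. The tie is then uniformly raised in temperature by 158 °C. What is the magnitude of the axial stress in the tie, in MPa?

σ ≈ 69.1 MPa (compressive)

If the wall were absent the tie would grow by αΔT L = 25.2×10⁻⁶ × 158 × 1775 = 7.067 mm.
This exceeds the 4.4 mm gap, so the wall pushes back. The portion of expansion that must be recovered elastically is δ_free − gap = 7.067 − 4.4 = 2.667 mm.
Compatibility: PL/(AE) = 2.667 mm, so σ = P/A = E × (2.667/1775) = 69.13 MPa.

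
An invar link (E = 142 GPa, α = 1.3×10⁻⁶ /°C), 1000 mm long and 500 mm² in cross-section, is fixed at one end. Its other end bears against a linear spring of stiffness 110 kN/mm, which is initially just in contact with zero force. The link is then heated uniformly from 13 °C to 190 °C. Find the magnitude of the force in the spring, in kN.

The unrestrained thermal change is αΔT L = 1.3×10⁻⁶ × 177 × 1000 = 0.2301 mm.
With a force P in the spring, the elastic change of the link is PL/(AE) and that of the spring is P/k; compatibility requires their sum to equal δ_free.
So P = δ_free / [L/(AE) + 1/k] = 0.2301 / [ 1000/(500×142×10³) + 1/(110×10³) ].
P = 0.2301 / 2.318×10⁻⁵ = 9929 N.

P ≈ 9.93 kN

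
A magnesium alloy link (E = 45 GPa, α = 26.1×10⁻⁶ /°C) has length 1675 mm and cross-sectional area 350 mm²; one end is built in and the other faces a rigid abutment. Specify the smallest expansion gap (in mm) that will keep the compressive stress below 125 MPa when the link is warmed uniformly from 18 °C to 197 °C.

With no wall the link would lengthen by αΔT L = 26.1×10⁻⁶ × 179 × 1675 = 7.825 mm.
At the allowable stress the elastic shortening the wall may impose is σL/E = 125 × 1675 / (45×10³) = 4.653 mm.
The gap must absorb the remainder: g_min = 7.825 − 4.653 = 3.173 mm.

g ≈ 3.17 mm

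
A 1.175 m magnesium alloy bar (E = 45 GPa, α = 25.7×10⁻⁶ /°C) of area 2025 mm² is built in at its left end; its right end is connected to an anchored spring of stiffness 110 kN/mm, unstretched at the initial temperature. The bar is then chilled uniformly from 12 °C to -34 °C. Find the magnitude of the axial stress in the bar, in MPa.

σ ≈ 31.2 MPa (tensile)

Free thermal contraction: δ_free = αΔT L = 25.7×10⁻⁶ × 46 × 1175 = 1.389 mm.
With a force P in the spring, the elastic change of the bar is PL/(AE) and that of the spring is P/k; compatibility requires their sum to equal δ_free.
P [ L/(AE) + 1/k ] = δ_free → P [ 1175/(2025×45×10³) + 1/(110×10³) ] = 1.389.
P = 1.389 / 2.199×10⁻⁵ = 63180 N.
σ = P/A = 63180/2025 = 31.2 MPa.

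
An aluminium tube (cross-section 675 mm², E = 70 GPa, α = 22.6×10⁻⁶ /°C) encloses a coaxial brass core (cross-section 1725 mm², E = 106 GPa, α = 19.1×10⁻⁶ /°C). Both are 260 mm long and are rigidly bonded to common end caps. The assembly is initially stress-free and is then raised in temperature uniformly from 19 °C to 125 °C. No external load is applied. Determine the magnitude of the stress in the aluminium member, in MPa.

σ ≈ 20.6 MPa (compressive)

Equilibrium of a rigid end plate with no external load gives equal and opposite internal forces ±P in the two members. Since α_{aluminium} > α_{brass}, heating drives the aluminium into compression and the brass into tension.
Compatibility of the two members (thermal + elastic change equal): (α₁ − α₂)ΔT = P·[1/(A₁E₁) + 1/(A₂E₂)].
|α₁ − α₂|·ΔT = 3.5×10⁻⁶ × 106 = 0.000371.
1/(A₁E₁) + 1/(A₂E₂) = 1/(675×70×10³) + 1/(1725×106×10³) = 2.663×10⁻⁸ N⁻¹.
P = 0.000371 / 2.663×10⁻⁸ = 13930 N = 13.93 kN.
σ_{aluminium} = P/A₁ = 13930/675 = 20.64 MPa, compressive.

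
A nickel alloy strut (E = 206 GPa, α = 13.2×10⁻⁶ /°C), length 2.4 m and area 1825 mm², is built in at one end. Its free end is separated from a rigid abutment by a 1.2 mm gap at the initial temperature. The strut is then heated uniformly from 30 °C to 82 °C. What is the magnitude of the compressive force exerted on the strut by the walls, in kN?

If the wall were absent the strut would grow by αΔT L = 13.2×10⁻⁶ × 52 × 2400 = 1.647 mm.
After closing the 1.2 mm clearance, 1.647 − 1.2 = 0.4474 mm of expansion remains to be suppressed by the wall.
Compatibility: PL/(AE) = 0.4474 mm, so σ = P/A = E × (0.4474/2400) = 38.4 MPa.
Force on the wall = σA = 38.4 × 1825 mm² = 70.08 kN.

P ≈ 70.1 kN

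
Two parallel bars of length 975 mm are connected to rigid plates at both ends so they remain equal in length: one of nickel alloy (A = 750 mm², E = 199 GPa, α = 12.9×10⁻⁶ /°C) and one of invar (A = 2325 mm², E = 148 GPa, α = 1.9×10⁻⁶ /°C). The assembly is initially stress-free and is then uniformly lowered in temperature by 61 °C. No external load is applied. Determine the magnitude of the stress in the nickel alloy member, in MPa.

σ ≈ 93.1 MPa (tensile)

Both members must finish at the same length. With the larger α, the nickel alloy tends to over-contract; the plates restrain it, putting the nickel alloy in tension and the invar in compression. With no external load the two internal forces are equal and opposite, magnitude P.
Setting the final lengths equal and cancelling L: (α₁ − α₂)ΔT = P/(A₁E₁) + P/(A₂E₂).
|α₁ − α₂|·ΔT = 11×10⁻⁶ × 61 = 0.000671.
1/(A₁E₁) + 1/(A₂E₂) = 1/(750×199×10³) + 1/(2325×148×10³) = 9.606×10⁻⁹ N⁻¹.
So P = 0.000671 / 9.606×10⁻⁹ = 69.85 kN.
σ_{nickel alloy} = P/A₁ = 69850/750 = 93.13 MPa, tensile.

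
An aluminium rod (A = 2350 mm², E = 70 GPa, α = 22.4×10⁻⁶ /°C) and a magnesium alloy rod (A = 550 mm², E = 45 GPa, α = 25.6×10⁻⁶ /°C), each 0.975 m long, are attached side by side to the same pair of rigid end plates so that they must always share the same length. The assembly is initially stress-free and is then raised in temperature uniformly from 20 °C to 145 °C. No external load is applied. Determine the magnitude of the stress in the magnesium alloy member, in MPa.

σ ≈ 15.6 MPa (compressive)

Both members must finish at the same length. With the larger α, the magnesium alloy tends to over-expand; the plates restrain it, putting the magnesium alloy in compression and the aluminium in tension. With no external load the two internal forces are equal and opposite, magnitude P.
Compatibility of the two members (thermal + elastic change equal): (α₁ − α₂)ΔT = P·[1/(A₁E₁) + 1/(A₂E₂)].
|α₁ − α₂|·ΔT = 3.2×10⁻⁶ × 125 = 0.0004.
1/(A₁E₁) + 1/(A₂E₂) = 1/(2350×70×10³) + 1/(550×45×10³) = 4.648×10⁻⁸ N⁻¹.
So P = 0.0004 / 4.648×10⁻⁸ = 8.605 kN.
σ_{magnesium alloy} = P/A₂ = 8605/550 = 15.65 MPa, compressive.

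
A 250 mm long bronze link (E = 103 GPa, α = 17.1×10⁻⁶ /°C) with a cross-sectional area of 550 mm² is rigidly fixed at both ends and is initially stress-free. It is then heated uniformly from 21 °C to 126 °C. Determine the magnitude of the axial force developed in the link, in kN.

P ≈ 102 kN (compressive)

With zero net strain, σ = E·αΔT = 103 GPa × 17.1×10⁻⁶ × 105 = 184.9 MPa.
Then P = σA = 184.9 × 550 mm² = 101.7 kN, compressive.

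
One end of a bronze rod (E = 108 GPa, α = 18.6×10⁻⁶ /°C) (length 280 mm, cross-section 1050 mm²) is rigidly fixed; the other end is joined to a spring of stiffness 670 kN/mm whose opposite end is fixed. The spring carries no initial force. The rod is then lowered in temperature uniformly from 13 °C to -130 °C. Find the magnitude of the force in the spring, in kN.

If the spring were absent the rod would shorten by αΔT L = 18.6×10⁻⁶ × 143 × 280 = 0.7447 mm.
With a force P in the spring, the elastic change of the rod is PL/(AE) and that of the spring is P/k; compatibility requires their sum to equal δ_free.
P [ L/(AE) + 1/k ] = δ_free → P [ 280/(1050×108×10³) + 1/(670×10³) ] = 0.7447.
P = 0.7447 / 3.962×10⁻⁶ = 188000 N.

P ≈ 188 kN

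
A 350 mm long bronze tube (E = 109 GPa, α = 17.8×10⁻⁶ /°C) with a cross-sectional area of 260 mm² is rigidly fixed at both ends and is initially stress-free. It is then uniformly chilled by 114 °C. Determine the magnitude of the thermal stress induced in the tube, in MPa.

σ ≈ 221 MPa (tensile)

Because both ends are immovable the net strain is zero, and the suppressed thermal strain is αΔT = 17.8×10⁻⁶ × 114 = 2029.2×10⁻⁶.
The stress required to suppress this strain is σ = Eε = 109×10³ × 2029.2×10⁻⁶ = 221.2 MPa, tensile since the tube is trying to contract.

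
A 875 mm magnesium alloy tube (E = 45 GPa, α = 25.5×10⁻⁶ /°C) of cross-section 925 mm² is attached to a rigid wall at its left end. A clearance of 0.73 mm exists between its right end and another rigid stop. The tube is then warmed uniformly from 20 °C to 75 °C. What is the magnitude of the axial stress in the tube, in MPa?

If the wall were absent the tube would grow by αΔT L = 25.5×10⁻⁶ × 55 × 875 = 1.227 mm.
The gap closes (δ_free > 0.73 mm) and the wall then resists a further 1.227 − 0.73 = 0.4972 mm of expansion.
Compatibility: PL/(AE) = 0.4972 mm, so σ = P/A = E × (0.4972/875) = 25.57 MPa.

σ ≈ 25.6 MPa (compressive)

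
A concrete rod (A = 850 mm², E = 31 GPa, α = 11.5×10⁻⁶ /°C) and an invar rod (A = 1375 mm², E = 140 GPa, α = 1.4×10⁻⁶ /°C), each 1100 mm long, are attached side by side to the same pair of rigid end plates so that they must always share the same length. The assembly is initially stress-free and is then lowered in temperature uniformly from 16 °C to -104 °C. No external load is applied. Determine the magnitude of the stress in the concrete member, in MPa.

σ ≈ 33 MPa (tensile)

The concrete has the larger α, so on cooling it would change length more than the invar if both were free. The rigid plates force a common final length, so the concrete is put into tension and the invar into compression, with equal and opposite forces P (no external load).
Setting the final lengths equal and cancelling L: (α₁ − α₂)ΔT = P/(A₁E₁) + P/(A₂E₂).
|α₁ − α₂|·ΔT = 10.1×10⁻⁶ × 120 = 0.001212.
1/(A₁E₁) + 1/(A₂E₂) = 1/(850×31×10³) + 1/(1375×140×10³) = 4.315×10⁻⁸ N⁻¹.
So P = 0.001212 / 4.315×10⁻⁸ = 28.09 kN.
σ_{concrete} = P/A₁ = 28090/850 = 33.05 MPa, tensile.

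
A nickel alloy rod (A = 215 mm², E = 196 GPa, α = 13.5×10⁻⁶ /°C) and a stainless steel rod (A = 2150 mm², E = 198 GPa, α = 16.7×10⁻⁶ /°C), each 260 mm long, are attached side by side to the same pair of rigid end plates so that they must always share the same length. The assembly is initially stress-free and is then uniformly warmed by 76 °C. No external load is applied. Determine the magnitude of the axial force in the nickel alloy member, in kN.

P ≈ 9.33 kN (tensile in the nickel alloy)

Both members must finish at the same length. With the larger α, the stainless steel tends to over-expand; the plates restrain it, putting the stainless steel in compression and the nickel alloy in tension. With no external load the two internal forces are equal and opposite, magnitude P.
Setting the final lengths equal and cancelling L: (α₁ − α₂)ΔT = P/(A₁E₁) + P/(A₂E₂).
|α₁ − α₂|·ΔT = 3.2×10⁻⁶ × 76 = 0.0002432.
1/(A₁E₁) + 1/(A₂E₂) = 1/(215×196×10³) + 1/(2150×198×10³) = 2.608×10⁻⁸ N⁻¹.
So P = 0.0002432 / 2.608×10⁻⁸ = 9.325 kN.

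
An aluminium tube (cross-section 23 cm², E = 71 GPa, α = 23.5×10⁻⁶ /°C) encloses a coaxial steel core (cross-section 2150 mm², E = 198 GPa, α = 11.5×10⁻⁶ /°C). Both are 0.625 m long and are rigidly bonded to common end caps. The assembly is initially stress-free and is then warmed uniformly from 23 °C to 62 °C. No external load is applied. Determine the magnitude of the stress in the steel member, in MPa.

σ ≈ 25.7 MPa (tensile)

Both members must finish at the same length. With the larger α, the aluminium tends to over-expand; the plates restrain it, putting the aluminium in compression and the steel in tension. With no external load the two internal forces are equal and opposite, magnitude P.
Setting the final lengths equal and cancelling L: (α₁ − α₂)ΔT = P/(A₁E₁) + P/(A₂E₂).
|α₁ − α₂|·ΔT = 12×10⁻⁶ × 39 = 0.000468.
1/(A₁E₁) + 1/(A₂E₂) = 1/(2300×71×10³) + 1/(2150×198×10³) = 8.473×10⁻⁹ N⁻¹.
P = 0.000468 / 8.473×10⁻⁹ = 55240 N = 55.24 kN.
σ_{steel} = P/A₂ = 55240/2150 = 25.69 MPa, tensile.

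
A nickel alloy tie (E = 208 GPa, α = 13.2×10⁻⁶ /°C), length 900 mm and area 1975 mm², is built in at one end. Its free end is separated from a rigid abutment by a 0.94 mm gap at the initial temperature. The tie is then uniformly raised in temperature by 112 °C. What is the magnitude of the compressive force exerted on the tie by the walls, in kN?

Free thermal elongation = αΔT L = 13.2×10⁻⁶ × 112 × 900 = 1.331 mm.
After closing the 0.94 mm clearance, 1.331 − 0.94 = 0.3906 mm of expansion remains to be suppressed by the wall.
So σ = E(δ_free − g)/L = 208×10³ × 0.3906/900 = 90.26 MPa.
P = σA = 90.26 × 1975 = 178.3 kN.

P ≈ 178 kN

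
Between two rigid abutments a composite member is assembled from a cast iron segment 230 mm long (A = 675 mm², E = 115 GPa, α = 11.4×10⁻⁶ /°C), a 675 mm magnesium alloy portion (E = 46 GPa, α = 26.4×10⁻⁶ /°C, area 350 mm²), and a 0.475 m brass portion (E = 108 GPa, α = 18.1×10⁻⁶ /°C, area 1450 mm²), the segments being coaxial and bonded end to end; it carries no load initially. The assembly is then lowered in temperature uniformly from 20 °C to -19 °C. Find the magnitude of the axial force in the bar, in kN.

If the supports were absent, the total length change would be Σ αᵢΔT Lᵢ = 11.4×10⁻⁶×39×230 + 26.4×10⁻⁶×39×675 + 18.1×10⁻⁶×39×475 = 1.133 mm.
The walls prevent any net length change, so an axial force P (same in every segment) develops. Compatibility: P · Σ Lᵢ/(AᵢEᵢ) = δ_free.
The series flexibility is Σ Lᵢ/(AᵢEᵢ) = 230/(675×115×10³) + 675/(350×46×10³) + 475/(1450×108×10³) = 4.792×10⁻⁵ mm/N.
Hence P = δ_free / Σ(L/AE) = 1.133/4.792×10⁻⁵ = 23.63 kN (tensile).

P ≈ 23.6 kN (tensile)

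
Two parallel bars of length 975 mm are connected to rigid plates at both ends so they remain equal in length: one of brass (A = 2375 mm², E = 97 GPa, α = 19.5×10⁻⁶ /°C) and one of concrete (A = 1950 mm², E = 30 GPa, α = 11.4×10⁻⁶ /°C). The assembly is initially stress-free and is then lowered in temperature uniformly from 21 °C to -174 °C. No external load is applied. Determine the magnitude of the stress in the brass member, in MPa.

Equilibrium of a rigid end plate with no external load gives equal and opposite internal forces ±P in the two members. Since α_{brass} > α_{concrete}, cooling drives the brass into tension and the concrete into compression.
Setting the final lengths equal and cancelling L: (α₁ − α₂)ΔT = P/(A₁E₁) + P/(A₂E₂).
|α₁ − α₂|·ΔT = 8.1×10⁻⁶ × 195 = 0.001579.
1/(A₁E₁) + 1/(A₂E₂) = 1/(2375×97×10³) + 1/(1950×30×10³) = 2.143×10⁻⁸ N⁻¹.
P = 0.001579 / 2.143×10⁻⁸ = 73690 N = 73.69 kN.
σ_{brass} = P/A₁ = 73690/2375 = 31.03 MPa, tensile.

σ ≈ 31 MPa (tensile)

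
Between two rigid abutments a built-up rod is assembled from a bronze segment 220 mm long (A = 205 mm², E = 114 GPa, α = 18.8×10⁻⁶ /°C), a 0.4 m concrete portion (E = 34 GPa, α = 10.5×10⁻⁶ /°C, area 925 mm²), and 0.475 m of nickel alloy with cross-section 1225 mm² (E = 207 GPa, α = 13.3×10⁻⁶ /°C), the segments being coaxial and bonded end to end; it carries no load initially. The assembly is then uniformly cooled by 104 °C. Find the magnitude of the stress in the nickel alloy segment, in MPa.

If the supports were absent, the total length change would be Σ αᵢΔT Lᵢ = 18.8×10⁻⁶×104×220 + 10.5×10⁻⁶×104×400 + 13.3×10⁻⁶×104×475 = 1.524 mm.
The rigid supports impose zero overall length change; the single axial force P common to all segments must satisfy P Σ Lᵢ/(AᵢEᵢ) = δ_free.
Σ Lᵢ/(AᵢEᵢ) = 220/(205×114×10³) + 400/(925×34×10³) + 475/(1225×207×10³) = 2.401×10⁻⁵ mm/N.
P = 1.524 / 2.401×10⁻⁵ = 63480 N = 63.48 kN, tensile.
σ_{nickel alloy} = P / A = 63480 / 1225 = 51.82 MPa.

σ ≈ 51.8 MPa (tensile)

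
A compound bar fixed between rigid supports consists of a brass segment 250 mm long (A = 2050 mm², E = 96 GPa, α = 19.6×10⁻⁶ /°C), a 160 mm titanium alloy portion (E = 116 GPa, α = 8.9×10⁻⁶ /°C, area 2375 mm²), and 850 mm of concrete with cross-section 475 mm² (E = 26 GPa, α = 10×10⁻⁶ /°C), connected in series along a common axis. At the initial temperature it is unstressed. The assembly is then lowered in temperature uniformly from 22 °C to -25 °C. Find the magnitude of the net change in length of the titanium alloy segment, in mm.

|ΔL| ≈ 0.0612 mm

With the walls removed the bar would change length by δ_free = Σ αᵢΔT Lᵢ = 19.6×10⁻⁶×47×250 + 8.9×10⁻⁶×47×160 + 10×10⁻⁶×47×850 = 0.6967 mm.
Since the ends are fixed, an axial force P builds up, equal in every segment, with P · Σ Lᵢ/(AᵢEᵢ) = δ_free.
Σ Lᵢ/(AᵢEᵢ) = 250/(2050×96×10³) + 160/(2375×116×10³) + 850/(475×26×10³) = 7.068×10⁻⁵ mm/N.
So P = 0.6967 / 7.068×10⁻⁵ = 9.858 kN, tensile.
For the titanium alloy segment, free thermal change = 8.9×10⁻⁶×47×160 = 0.06693 mm and elastic change from P = 9858×160/(2375×116×10³) = 0.005725 mm; these oppose, so the net change is 0.0612 mm (segment shortens).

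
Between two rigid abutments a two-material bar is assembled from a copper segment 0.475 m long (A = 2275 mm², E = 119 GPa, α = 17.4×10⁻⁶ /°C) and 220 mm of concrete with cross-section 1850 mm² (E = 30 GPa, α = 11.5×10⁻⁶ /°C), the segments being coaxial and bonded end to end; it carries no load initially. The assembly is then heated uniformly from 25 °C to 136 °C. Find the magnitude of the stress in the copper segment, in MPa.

σ ≈ 92.1 MPa (compressive)

Free thermal expansion of the whole bar: Σ αᵢΔT Lᵢ = 17.4×10⁻⁶×111×475 + 11.5×10⁻⁶×111×220 = 1.198 mm.
The walls prevent any net length change, so an axial force P (same in every segment) develops. Compatibility: P · Σ Lᵢ/(AᵢEᵢ) = δ_free.
Σ Lᵢ/(AᵢEᵢ) = 475/(2275×119×10³) + 220/(1850×30×10³) = 5.719×10⁻⁶ mm/N.
P = 1.198 / 5.719×10⁻⁶ = 209500 N = 209.5 kN, compressive.
σ_{copper} = P / A = 209500 / 2275 = 92.1 MPa.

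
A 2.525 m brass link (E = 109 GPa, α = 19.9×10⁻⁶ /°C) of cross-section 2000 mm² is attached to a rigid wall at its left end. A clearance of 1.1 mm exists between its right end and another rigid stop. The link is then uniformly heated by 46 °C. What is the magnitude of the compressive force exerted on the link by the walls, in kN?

Unrestrained expansion: δ_free = αΔT L = 19.9×10⁻⁶ × 46 × 2525 = 2.311 mm.
The gap closes (δ_free > 1.1 mm) and the wall then resists a further 2.311 − 1.1 = 1.211 mm of expansion.
That suppressed elongation corresponds to σ = E·Δ/L = 109×10³ × 1.211/2525 = 52.29 MPa.
Force on the wall = σA = 52.29 × 2000 mm² = 104.6 kN.

P ≈ 105 kN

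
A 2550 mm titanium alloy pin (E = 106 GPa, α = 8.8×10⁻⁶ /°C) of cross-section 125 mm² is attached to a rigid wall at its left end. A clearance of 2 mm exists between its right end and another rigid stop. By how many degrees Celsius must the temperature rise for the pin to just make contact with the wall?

The gap closes when αΔT L = 2 mm, since the pin is still unstressed at that instant.
So ΔT = g/(αL) = 2/(8.8×10⁻⁶ × 2550) = 89.13 °C.

ΔT ≈ 89.1 °C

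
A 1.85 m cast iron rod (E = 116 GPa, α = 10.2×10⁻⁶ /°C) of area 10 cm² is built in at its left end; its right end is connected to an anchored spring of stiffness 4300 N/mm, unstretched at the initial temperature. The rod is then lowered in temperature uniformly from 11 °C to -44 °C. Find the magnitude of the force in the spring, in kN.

P ≈ 4.18 kN

The unrestrained thermal change is αΔT L = 10.2×10⁻⁶ × 55 × 1850 = 1.038 mm.
Let P be the tensile force in the spring. The rod extends elastically by PL/(AE) and the spring stretches by P/k; together these equal δ_free.
P [ L/(AE) + 1/k ] = δ_free → P [ 1850/(1000×116×10³) + 1/(4300) ] = 1.038.
P = 1.038 / 0.0002485 = 4176 N.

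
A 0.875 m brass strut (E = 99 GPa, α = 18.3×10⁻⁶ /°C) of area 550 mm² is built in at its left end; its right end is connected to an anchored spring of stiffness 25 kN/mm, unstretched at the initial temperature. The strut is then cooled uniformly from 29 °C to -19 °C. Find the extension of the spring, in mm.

Free thermal contraction: δ_free = αΔT L = 18.3×10⁻⁶ × 48 × 875 = 0.7686 mm.
With a force P in the spring, the elastic change of the strut is PL/(AE) and that of the spring is P/k; compatibility requires their sum to equal δ_free.
So P = δ_free / [L/(AE) + 1/k] = 0.7686 / [ 875/(550×99×10³) + 1/(25×10³) ].
P = 0.7686 / 5.607×10⁻⁵ = 13710 N.
Spring extension = P/k = 13710/(25×10³) = 0.5483 mm.

δ ≈ 0.548 mm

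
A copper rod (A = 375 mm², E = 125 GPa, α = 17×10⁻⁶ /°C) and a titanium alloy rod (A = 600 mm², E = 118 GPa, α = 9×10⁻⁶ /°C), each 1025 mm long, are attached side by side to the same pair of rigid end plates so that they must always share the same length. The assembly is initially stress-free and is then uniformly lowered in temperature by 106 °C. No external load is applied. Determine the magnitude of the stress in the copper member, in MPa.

The copper has the larger α, so on cooling it would change length more than the titanium alloy if both were free. The rigid plates force a common final length, so the copper is put into tension and the titanium alloy into compression, with equal and opposite forces P (no external load).
Equating the net (thermal + elastic) strains gives |α₁ − α₂|·ΔT = P·[1/(A₁E₁) + 1/(A₂E₂)].
|α₁ − α₂|·ΔT = 8×10⁻⁶ × 106 = 0.000848.
1/(A₁E₁) + 1/(A₂E₂) = 1/(375×125×10³) + 1/(600×118×10³) = 3.546×10⁻⁸ N⁻¹.
P = 0.000848 / 3.546×10⁻⁸ = 23920 N = 23.92 kN.
σ_{copper} = P/A₁ = 23920/375 = 63.78 MPa, tensile.

σ ≈ 63.8 MPa (tensile)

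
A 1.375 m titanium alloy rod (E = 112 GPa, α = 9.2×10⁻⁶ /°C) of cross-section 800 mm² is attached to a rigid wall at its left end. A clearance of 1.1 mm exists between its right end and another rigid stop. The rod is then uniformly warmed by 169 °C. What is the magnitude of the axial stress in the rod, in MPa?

σ ≈ 84.5 MPa (compressive)

Free thermal elongation = αΔT L = 9.2×10⁻⁶ × 169 × 1375 = 2.138 mm.
The gap closes (δ_free > 1.1 mm) and the wall then resists a further 2.138 − 1.1 = 1.038 mm of expansion.
So σ = E(δ_free − g)/L = 112×10³ × 1.038/1375 = 84.54 MPa.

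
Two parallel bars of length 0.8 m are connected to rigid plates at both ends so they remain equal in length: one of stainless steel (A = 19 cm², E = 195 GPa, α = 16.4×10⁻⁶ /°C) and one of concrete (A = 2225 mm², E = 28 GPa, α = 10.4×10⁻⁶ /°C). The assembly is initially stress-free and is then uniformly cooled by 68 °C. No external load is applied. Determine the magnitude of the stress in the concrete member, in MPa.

Equilibrium of a rigid end plate with no external load gives equal and opposite internal forces ±P in the two members. Since α_{stainless steel} > α_{concrete}, cooling drives the stainless steel into tension and the concrete into compression.
Setting the final lengths equal and cancelling L: (α₁ − α₂)ΔT = P/(A₁E₁) + P/(A₂E₂).
|α₁ − α₂|·ΔT = 6×10⁻⁶ × 68 = 0.000408.
1/(A₁E₁) + 1/(A₂E₂) = 1/(1900×195×10³) + 1/(2225×28×10³) = 1.875×10⁻⁸ N⁻¹.
So P = 0.000408 / 1.875×10⁻⁸ = 21.76 kN.
σ_{concrete} = P/A₂ = 21760/2225 = 9.78 MPa, compressive.

σ ≈ 9.78 MPa (compressive)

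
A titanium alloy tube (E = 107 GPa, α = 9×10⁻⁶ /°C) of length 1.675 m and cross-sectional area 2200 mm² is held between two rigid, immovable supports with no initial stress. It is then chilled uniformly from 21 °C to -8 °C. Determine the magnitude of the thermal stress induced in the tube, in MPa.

With length fixed, the mechanical strain must cancel the thermal strain αΔT = 9×10⁻⁶ × 29 = 261×10⁻⁶.
The stress required to suppress this strain is σ = Eε = 107×10³ × 261×10⁻⁶ = 27.93 MPa, tensile since the tube is trying to contract.

σ ≈ 27.9 MPa (tensile)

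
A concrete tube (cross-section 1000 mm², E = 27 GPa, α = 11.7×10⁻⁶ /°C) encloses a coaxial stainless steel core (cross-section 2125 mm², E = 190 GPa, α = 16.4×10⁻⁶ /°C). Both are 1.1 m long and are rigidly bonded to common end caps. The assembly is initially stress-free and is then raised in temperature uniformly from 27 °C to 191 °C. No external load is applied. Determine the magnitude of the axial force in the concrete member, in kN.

Both members must finish at the same length. With the larger α, the stainless steel tends to over-expand; the plates restrain it, putting the stainless steel in compression and the concrete in tension. With no external load the two internal forces are equal and opposite, magnitude P.
Setting the final lengths equal and cancelling L: (α₁ − α₂)ΔT = P/(A₁E₁) + P/(A₂E₂).
|α₁ − α₂|·ΔT = 4.7×10⁻⁶ × 164 = 0.0007708.
1/(A₁E₁) + 1/(A₂E₂) = 1/(1000×27×10³) + 1/(2125×190×10³) = 3.951×10⁻⁸ N⁻¹.
P = 0.0007708 / 3.951×10⁻⁸ = 19510 N = 19.51 kN.

P ≈ 19.5 kN (tensile in the concrete)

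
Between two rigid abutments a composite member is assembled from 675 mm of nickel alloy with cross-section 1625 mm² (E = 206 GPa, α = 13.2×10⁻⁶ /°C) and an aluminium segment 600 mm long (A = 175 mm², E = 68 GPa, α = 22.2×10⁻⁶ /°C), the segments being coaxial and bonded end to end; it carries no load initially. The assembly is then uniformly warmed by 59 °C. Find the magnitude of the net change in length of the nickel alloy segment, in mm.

Free thermal expansion of the whole bar: Σ αᵢΔT Lᵢ = 13.2×10⁻⁶×59×675 + 22.2×10⁻⁶×59×600 = 1.312 mm.
The walls prevent any net length change, so an axial force P (same in every segment) develops. Compatibility: P · Σ Lᵢ/(AᵢEᵢ) = δ_free.
The series flexibility is Σ Lᵢ/(AᵢEᵢ) = 675/(1625×206×10³) + 600/(175×68×10³) = 5.244×10⁻⁵ mm/N.
P = 1.312 / 5.244×10⁻⁵ = 25010 N = 25.01 kN, compressive.
For the nickel alloy segment, free thermal change = 13.2×10⁻⁶×59×675 = 0.5257 mm and elastic change from P = 25010×675/(1625×206×10³) = 0.05044 mm; these oppose, so the net change is 0.475 mm (segment lengthens).

|ΔL| ≈ 0.475 mm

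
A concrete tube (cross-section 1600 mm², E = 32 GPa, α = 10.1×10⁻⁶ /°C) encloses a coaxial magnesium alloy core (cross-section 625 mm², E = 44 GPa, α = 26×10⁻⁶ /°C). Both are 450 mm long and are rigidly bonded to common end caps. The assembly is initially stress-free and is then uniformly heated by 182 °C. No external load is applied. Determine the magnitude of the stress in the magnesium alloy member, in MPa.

Both members must finish at the same length. With the larger α, the magnesium alloy tends to over-expand; the plates restrain it, putting the magnesium alloy in compression and the concrete in tension. With no external load the two internal forces are equal and opposite, magnitude P.
Compatibility of the two members (thermal + elastic change equal): (α₁ − α₂)ΔT = P·[1/(A₁E₁) + 1/(A₂E₂)].
|α₁ − α₂|·ΔT = 15.9×10⁻⁶ × 182 = 0.002894.
1/(A₁E₁) + 1/(A₂E₂) = 1/(1600×32×10³) + 1/(625×44×10³) = 5.589×10⁻⁸ N⁻¹.
So P = 0.002894 / 5.589×10⁻⁸ = 51.77 kN.
σ_{magnesium alloy} = P/A₂ = 51770/625 = 82.84 MPa, compressive.

σ ≈ 82.8 MPa (compressive)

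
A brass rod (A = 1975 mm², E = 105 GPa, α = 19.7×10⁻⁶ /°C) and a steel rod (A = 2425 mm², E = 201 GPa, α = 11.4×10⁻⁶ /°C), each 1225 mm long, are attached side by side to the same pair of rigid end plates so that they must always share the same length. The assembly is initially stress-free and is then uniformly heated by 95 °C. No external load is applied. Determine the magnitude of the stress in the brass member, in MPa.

The brass has the larger α, so on heating it would change length more than the steel if both were free. The rigid plates force a common final length, so the brass is put into compression and the steel into tension, with equal and opposite forces P (no external load).
Equating the net (thermal + elastic) strains gives |α₁ − α₂|·ΔT = P·[1/(A₁E₁) + 1/(A₂E₂)].
|α₁ − α₂|·ΔT = 8.3×10⁻⁶ × 95 = 0.0007885.
1/(A₁E₁) + 1/(A₂E₂) = 1/(1975×105×10³) + 1/(2425×201×10³) = 6.874×10⁻⁹ N⁻¹.
So P = 0.0007885 / 6.874×10⁻⁹ = 114.7 kN.
σ_{brass} = P/A₁ = 114700/1975 = 58.08 MPa, compressive.

σ ≈ 58.1 MPa (compressive)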